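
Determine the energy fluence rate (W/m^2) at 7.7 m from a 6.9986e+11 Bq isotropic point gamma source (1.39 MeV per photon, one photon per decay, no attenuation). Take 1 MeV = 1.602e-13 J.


psi = A * E * 1.602e-13 / (4*pi*r^2)
psi = 6.9986e+11 * 1.39 * 1.602e-13 / (4*pi*7.7^2)
psi = 2.0917e-04 W/m^2

2.0917e-04


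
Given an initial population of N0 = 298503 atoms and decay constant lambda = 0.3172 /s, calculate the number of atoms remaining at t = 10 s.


N = N0 * exp(-lambda * t)
N = 298503 * exp(-0.3172 * 10)
N = 12513

12513


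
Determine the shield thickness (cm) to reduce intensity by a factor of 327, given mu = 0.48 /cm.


x = ln(factor) / mu
x = ln(327) / 0.48
x = 12.062 cm

12.062


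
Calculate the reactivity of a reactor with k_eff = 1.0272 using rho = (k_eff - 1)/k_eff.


rho = (k_eff - 1) / k_eff
rho = (1.0272 - 1) / 1.0272
rho = 0.026480

0.026480


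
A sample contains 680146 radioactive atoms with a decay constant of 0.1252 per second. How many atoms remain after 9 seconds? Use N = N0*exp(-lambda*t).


N = N0 * exp(-lambda * t)
N = 680146 * exp(-0.1252 * 9)
N = 220414

220414


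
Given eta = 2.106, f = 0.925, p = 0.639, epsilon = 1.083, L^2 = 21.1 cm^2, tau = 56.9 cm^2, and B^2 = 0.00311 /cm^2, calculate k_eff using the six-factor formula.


k_inf = eta*f*p*eps = 2.106*0.925*0.639*1.083 = 1.348123
P_TNL = 1/(1 + L^2*B^2) = 1/(1 + 21.1*0.00311) = 0.9384199
P_FNL = exp(-B^2*tau) = exp(-0.00311*56.9) = 0.8378141
k_eff = k_inf * P_TNL * P_FNL = 1.348123 * 0.9384199 * 0.8378141
k_eff = 1.0599

1.0599


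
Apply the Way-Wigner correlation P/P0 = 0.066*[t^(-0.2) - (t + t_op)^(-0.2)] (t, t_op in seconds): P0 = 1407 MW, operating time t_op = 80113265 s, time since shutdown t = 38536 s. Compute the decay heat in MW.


P/P0 = 0.066 * [t^(-0.2) - (t + t_op)^(-0.2)]
P/P0 = 0.066 * [38536^(-0.2) - (38536 + 80113265)^(-0.2)]
P/P0 = 0.066 * [0.1210115 - 0.02625532] = 0.006253908
P = 1407 * 0.006253908 = 8.7992 MW

8.7992


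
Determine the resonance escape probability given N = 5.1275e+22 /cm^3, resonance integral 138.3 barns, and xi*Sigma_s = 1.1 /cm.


p = exp(-N * I * 1e-24 / (xi*Sigma_s))
p = exp(-5.1275e+22 * 138.3 * 1e-24 / 1.1)
p = 0.0015858

0.0015858


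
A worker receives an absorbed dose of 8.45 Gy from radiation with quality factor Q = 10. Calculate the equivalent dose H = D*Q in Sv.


H = D * Q
H = 8.45 * 10
H = 84.500 Sv

84.500


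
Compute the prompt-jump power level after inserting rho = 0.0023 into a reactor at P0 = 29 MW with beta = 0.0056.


P1/P0 = beta / (beta - rho)
P1/P0 = 0.0056 / (0.0056 - 0.0023) = 1.696970
P1 = 29 * 1.696970 = 49.212 MW

49.212


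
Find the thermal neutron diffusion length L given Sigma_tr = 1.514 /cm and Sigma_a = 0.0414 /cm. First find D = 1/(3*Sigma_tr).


D = 1 / (3 * Sigma_tr) = 1 / (3 * 1.514) = 0.2201673 cm
L = sqrt(D / Sigma_a)
L = sqrt(0.2201673 / 0.0414)
L = 2.3061 cm

2.3061


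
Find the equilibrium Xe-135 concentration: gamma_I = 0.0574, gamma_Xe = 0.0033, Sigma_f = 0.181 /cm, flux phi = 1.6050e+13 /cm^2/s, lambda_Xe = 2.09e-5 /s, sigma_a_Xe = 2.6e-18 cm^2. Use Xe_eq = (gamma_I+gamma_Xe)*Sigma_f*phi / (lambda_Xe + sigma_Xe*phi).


Xe_eq = (gamma_I + gamma_Xe) * Sigma_f * phi / (lambda_Xe + sigma_Xe * phi)
Numerator = (0.0574 + 0.0033) * 0.181 * 1.6050e+13 = 1.763365e+11
Denominator = 2.09e-5 + 2.6e-18 * 1.6050e+13 = 6.263000e-05
Xe_eq = 1.763365e+11 / 6.263000e-05 = 2.8155e+15 /cm^3

2.8155e+15


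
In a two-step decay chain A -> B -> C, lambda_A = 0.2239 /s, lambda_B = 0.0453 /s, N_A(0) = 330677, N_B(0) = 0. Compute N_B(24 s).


N_B(t) = lambda_A * N_A0 / (lambda_B - lambda_A) * [exp(-lambda_A*t) - exp(-lambda_B*t)]
exp(-0.2239*24) = 0.004637407; exp(-0.0453*24) = 0.3371592
N_B = 0.2239 * 330677 / (0.0453 - 0.2239) * (0.004637407 - 0.3371592)
N_B = 137847

137847


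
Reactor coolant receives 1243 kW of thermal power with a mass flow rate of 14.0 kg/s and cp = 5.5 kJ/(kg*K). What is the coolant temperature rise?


dT = Q / (m_dot * cp)
dT = 1243 / (14.0 * 5.5)
dT = 16.143 C

16.143


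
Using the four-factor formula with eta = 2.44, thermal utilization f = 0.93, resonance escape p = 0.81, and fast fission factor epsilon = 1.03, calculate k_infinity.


k_inf = eta * f * p * epsilon
k_inf = 2.44 * 0.93 * 0.81 * 1.03
k_inf = 1.8932

1.8932


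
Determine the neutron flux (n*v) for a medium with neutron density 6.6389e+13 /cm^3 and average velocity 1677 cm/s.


phi = n * v
phi = 6.6389e+13 * 1677
phi = 1.1133e+17 /cm^2/s

1.1133e+17


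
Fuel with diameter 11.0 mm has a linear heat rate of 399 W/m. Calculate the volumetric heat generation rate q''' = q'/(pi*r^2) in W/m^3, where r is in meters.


r = D / 2 / 1000 = 11.0 / 2 / 1000 = 0.0055 m
q''' = q' / (pi * r^2)
q''' = 399 / (pi * 0.0055^2)
q''' = 4.1985e+06 W/m^3

4.1985e+06


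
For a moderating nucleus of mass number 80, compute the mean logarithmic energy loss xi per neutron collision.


xi = 1 + (A-1)^2/(2A) * ln((A-1)/(A+1))
xi = 1 + (80-1)^2/(2*80) * ln((80-1)/(80 +1))
xi = 0.024793

0.024793


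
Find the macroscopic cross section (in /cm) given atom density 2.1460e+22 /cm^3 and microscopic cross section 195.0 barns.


Sigma = N * sigma_barns * 1e-24
Sigma = 2.1460e+22 * 195.0 * 1e-24
Sigma = 4.1847 /cm

4.1847


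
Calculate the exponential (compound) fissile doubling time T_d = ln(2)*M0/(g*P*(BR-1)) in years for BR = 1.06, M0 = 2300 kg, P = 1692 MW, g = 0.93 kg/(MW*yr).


Breeding gain G = BR - 1 = 1.06 - 1 = 0.06
Fissile production rate = g * P * G = 0.93 * 1692 * 0.06 = 94.4136 kg/yr
T_d = ln(2) * M0 / (g * P * G)
T_d = ln(2) * 2300 / 94.4136 = 16.886 yr

16.886


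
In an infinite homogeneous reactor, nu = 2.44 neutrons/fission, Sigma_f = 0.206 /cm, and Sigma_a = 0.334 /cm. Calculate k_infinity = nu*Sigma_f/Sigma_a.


k_inf = nu * Sigma_f / Sigma_a
k_inf = 2.44 * 0.206 / 0.334
k_inf = 1.5049

1.5049


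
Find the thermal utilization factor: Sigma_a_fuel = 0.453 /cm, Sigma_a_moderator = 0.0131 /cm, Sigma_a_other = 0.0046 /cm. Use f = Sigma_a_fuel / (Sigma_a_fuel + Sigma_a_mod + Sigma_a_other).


f = Sigma_a_fuel / (Sigma_a_fuel + Sigma_a_mod + Sigma_a_other)
f = 0.453 / (0.453 + 0.0131 + 0.0046)
f = 0.96240

0.96240


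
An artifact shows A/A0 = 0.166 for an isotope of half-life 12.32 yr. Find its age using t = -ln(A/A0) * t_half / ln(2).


lambda = ln(2) / t_half = ln(2) / 12.32 = 0.05626195 /yr
t = -ln(A/A0) / lambda
t = -ln(0.166) / 0.05626195
t = 31.918 yr

31.918


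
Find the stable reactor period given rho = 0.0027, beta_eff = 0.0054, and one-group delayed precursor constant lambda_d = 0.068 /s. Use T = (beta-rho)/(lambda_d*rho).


T = (beta - rho) / (lambda_d * rho)
T = (0.0054 - 0.0027) / (0.068 * 0.0027)
T = 14.706 s

14.706


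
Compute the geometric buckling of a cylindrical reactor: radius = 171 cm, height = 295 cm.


B^2 = (2.405/R)^2 + (pi/H)^2
B^2 = (2.405/171)^2 + (pi/295)^2
B^2 = 3.1122e-04 /cm^2

3.1122e-04


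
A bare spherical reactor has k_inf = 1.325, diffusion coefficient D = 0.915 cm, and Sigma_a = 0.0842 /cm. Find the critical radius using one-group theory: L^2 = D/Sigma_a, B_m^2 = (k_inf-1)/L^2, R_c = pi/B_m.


L^2 = D / Sigma_a = 0.915 / 0.0842 = 10.86698 cm^2
B_m^2 = (k_inf - 1) / L^2 = (1.325 - 1) / 10.86698 = 0.02990711 /cm^2
For a bare sphere: B_g = pi/R, so R_c = pi / sqrt(B_m^2)
R_c = pi / sqrt(0.02990711) = 18.166 cm

18.166


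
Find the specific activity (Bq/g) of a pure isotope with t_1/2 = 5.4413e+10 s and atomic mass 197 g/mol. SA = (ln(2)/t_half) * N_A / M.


lambda = ln(2) / t_half = ln(2) / 5.4413e+10 = 1.273863e-11 /s
SA = lambda * N_A / M
SA = 1.273863e-11 * 6.022e23 / 197
SA = 3.8940e+10 Bq/g

3.8940e+10


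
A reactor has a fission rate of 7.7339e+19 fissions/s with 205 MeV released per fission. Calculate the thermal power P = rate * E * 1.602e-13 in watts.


P = fission_rate * E_MeV * 1.602e-13
P = 7.7339e+19 * 205 * 1.602e-13
P = 2.5399e+09 W

2.5399e+09


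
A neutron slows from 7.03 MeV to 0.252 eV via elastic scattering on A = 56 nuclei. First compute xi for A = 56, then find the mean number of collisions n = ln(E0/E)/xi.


xi = 1 + (A-1)^2/(2A)*ln((A-1)/(A+1)) = 0.03529286 (for A = 56)
n = ln(E0/E) / xi
n = ln(7.03e6 / 0.252) / 0.03529286
n = ln(2.789683e+07) / 0.03529286 = 485.76

485.76


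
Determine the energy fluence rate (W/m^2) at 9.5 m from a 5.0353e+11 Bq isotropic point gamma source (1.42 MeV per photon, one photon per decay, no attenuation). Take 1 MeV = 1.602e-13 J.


psi = A * E * 1.602e-13 / (4*pi*r^2)
psi = 5.0353e+11 * 1.42 * 1.602e-13 / (4*pi*9.5^2)
psi = 1.0100e-04 W/m^2

1.0100e-04


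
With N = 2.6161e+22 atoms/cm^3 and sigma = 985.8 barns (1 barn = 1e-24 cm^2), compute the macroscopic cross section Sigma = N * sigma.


Sigma = N * sigma_barns * 1e-24
Sigma = 2.6161e+22 * 985.8 * 1e-24
Sigma = 25.790 /cm

25.790


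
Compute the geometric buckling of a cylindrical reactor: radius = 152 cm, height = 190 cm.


B^2 = (2.405/R)^2 + (pi/H)^2
B^2 = (2.405/152)^2 + (pi/190)^2
B^2 = 5.2374e-04 /cm^2

5.2374e-04


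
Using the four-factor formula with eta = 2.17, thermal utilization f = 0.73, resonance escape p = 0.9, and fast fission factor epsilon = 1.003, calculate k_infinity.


k_inf = eta * f * p * epsilon
k_inf = 2.17 * 0.73 * 0.9 * 1.003
k_inf = 1.4300

1.4300


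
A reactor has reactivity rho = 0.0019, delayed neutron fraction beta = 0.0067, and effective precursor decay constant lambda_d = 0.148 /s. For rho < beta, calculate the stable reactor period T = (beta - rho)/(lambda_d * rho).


T = (beta - rho) / (lambda_d * rho)
T = (0.0067 - 0.0019) / (0.148 * 0.0019)
T = 17.070 s

17.070


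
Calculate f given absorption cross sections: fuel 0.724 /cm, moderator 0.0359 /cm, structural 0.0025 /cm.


f = Sigma_a_fuel / (Sigma_a_fuel + Sigma_a_mod + Sigma_a_other)
f = 0.724 / (0.724 + 0.0359 + 0.0025)
f = 0.94963

0.94963


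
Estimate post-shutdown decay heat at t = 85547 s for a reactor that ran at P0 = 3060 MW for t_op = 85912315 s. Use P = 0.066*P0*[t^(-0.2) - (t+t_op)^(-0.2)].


P/P0 = 0.066 * [t^(-0.2) - (t + t_op)^(-0.2)]
P/P0 = 0.066 * [85547^(-0.2) - (85547 + 85912315)^(-0.2)]
P/P0 = 0.066 * [0.1031713 - 0.02588824] = 0.005100682
P = 3060 * 0.005100682 = 15.608 MW

15.608


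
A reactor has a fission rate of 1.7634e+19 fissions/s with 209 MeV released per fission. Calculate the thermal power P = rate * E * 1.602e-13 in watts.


P = fission_rate * E_MeV * 1.602e-13
P = 1.7634e+19 * 209 * 1.602e-13
P = 5.9042e+08 W

5.9042e+08


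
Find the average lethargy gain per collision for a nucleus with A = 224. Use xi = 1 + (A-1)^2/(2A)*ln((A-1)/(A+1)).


xi = 1 + (A-1)^2/(2A) * ln((A-1)/(A+1))
xi = 1 + (224-1)^2/(2*224) * ln((224-1)/(224 +1))
xi = 0.0089021

0.0089021


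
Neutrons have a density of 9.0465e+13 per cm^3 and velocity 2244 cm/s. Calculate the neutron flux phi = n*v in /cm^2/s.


phi = n * v
phi = 9.0465e+13 * 2244
phi = 2.0300e+17 /cm^2/s

2.0300e+17


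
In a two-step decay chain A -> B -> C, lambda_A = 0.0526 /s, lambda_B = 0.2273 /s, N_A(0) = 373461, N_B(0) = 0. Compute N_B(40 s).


N_B(t) = lambda_A * N_A0 / (lambda_B - lambda_A) * [exp(-lambda_A*t) - exp(-lambda_B*t)]
exp(-0.0526*40) = 0.1219676; exp(-0.2273*40) = 1.125627e-04
N_B = 0.0526 * 373461 / (0.2273 - 0.0526) * (0.1219676 - 1.125627e-04)
N_B = 13702

13702


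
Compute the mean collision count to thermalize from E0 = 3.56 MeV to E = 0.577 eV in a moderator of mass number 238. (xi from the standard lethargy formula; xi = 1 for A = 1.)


xi = 1 + (A-1)^2/(2A)*ln((A-1)/(A+1)) = 0.008379872 (for A = 238)
n = ln(E0/E) / xi
n = ln(3.56e6 / 0.577) / 0.008379872
n = ln(6.169844e+06) / 0.008379872 = 1865.8

1865.8


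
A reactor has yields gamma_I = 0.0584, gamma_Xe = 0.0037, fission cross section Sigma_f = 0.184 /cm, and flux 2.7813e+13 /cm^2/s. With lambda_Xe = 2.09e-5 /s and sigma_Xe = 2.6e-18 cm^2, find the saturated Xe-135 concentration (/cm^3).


Xe_eq = (gamma_I + gamma_Xe) * Sigma_f * phi / (lambda_Xe + sigma_Xe * phi)
Numerator = (0.0584 + 0.0037) * 0.184 * 2.7813e+13 = 3.178025e+11
Denominator = 2.09e-5 + 2.6e-18 * 2.7813e+13 = 9.321380e-05
Xe_eq = 3.178025e+11 / 9.321380e-05 = 3.4094e+15 /cm^3

3.4094e+15


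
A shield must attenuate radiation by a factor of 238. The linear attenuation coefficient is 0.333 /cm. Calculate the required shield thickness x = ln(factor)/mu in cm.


x = ln(factor) / mu
x = ln(238) / 0.333
x = 16.433 cm

16.433


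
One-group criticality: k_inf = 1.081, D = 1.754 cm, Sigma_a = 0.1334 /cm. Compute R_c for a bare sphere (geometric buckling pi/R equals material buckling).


L^2 = D / Sigma_a = 1.754 / 0.1334 = 13.14843 cm^2
B_m^2 = (k_inf - 1) / L^2 = (1.081 - 1) / 13.14843 = 0.006160431 /cm^2
For a bare sphere: B_g = pi/R, so R_c = pi / sqrt(B_m^2)
R_c = pi / sqrt(0.006160431) = 40.026 cm

40.026


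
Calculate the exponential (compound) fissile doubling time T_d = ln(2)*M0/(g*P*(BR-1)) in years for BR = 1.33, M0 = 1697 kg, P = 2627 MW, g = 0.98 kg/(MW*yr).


Breeding gain G = BR - 1 = 1.33 - 1 = 0.33
Fissile production rate = g * P * G = 0.98 * 2627 * 0.33 = 849.5718 kg/yr
T_d = ln(2) * M0 / (g * P * G)
T_d = ln(2) * 1697 / 849.5718 = 1.3845 yr

1.3845


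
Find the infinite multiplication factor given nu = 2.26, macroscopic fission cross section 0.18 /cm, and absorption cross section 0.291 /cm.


k_inf = nu * Sigma_f / Sigma_a
k_inf = 2.26 * 0.18 / 0.291
k_inf = 1.3979

1.3979


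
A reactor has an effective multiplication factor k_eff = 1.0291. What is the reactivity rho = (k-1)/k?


rho = (k_eff - 1) / k_eff
rho = (1.0291 - 1) / 1.0291
rho = 0.028277

0.028277


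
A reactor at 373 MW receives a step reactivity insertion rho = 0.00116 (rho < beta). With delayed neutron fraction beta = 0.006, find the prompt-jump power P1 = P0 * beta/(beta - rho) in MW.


P1/P0 = beta / (beta - rho)
P1/P0 = 0.006 / (0.006 - 0.00116) = 1.239669
P1 = 373 * 1.239669 = 462.40 MW

462.40


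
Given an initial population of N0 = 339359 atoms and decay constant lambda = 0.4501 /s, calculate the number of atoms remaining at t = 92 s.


N = N0 * exp(-lambda * t)
N = 339359 * exp(-0.4501 * 92)
N = 3.5227e-13

3.5227e-13


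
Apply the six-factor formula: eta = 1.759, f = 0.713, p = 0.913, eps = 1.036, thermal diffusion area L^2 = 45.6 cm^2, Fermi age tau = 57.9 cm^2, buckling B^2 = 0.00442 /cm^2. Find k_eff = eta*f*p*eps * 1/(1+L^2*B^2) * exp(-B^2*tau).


k_inf = eta*f*p*eps = 1.759*0.713*0.913*1.036 = 1.186276
P_TNL = 1/(1 + L^2*B^2) = 1/(1 + 45.6*0.00442) = 0.8322569
P_FNL = exp(-B^2*tau) = exp(-0.00442*57.9) = 0.7742055
k_eff = k_inf * P_TNL * P_FNL = 1.186276 * 0.8322569 * 0.7742055
k_eff = 0.76436

0.76436


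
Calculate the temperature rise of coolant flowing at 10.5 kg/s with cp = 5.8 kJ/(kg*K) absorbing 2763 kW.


dT = Q / (m_dot * cp)
dT = 2763 / (10.5 * 5.8)
dT = 45.369 C

45.369


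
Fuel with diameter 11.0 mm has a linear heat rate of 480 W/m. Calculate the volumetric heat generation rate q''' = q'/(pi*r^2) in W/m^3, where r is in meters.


r = D / 2 / 1000 = 11.0 / 2 / 1000 = 0.0055 m
q''' = q' / (pi * r^2)
q''' = 480 / (pi * 0.0055^2)
q''' = 5.0509e+06 W/m^3

5.0509e+06


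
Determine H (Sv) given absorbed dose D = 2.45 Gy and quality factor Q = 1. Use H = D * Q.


H = D * Q
H = 2.45 * 1
H = 2.4500 Sv

2.4500


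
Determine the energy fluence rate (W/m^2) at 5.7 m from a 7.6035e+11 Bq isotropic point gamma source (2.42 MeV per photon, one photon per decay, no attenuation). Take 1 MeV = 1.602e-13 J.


psi = A * E * 1.602e-13 / (4*pi*r^2)
psi = 7.6035e+11 * 2.42 * 1.602e-13 / (4*pi*5.7^2)
psi = 7.2199e-04 W/m^2

7.2199e-04


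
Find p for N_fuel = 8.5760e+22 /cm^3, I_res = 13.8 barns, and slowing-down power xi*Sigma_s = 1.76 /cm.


p = exp(-N * I * 1e-24 / (xi*Sigma_s))
p = exp(-8.5760e+22 * 13.8 * 1e-24 / 1.76)
p = 0.51046

0.51046


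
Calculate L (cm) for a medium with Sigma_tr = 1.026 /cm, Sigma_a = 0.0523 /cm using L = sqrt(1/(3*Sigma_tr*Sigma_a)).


D = 1 / (3 * Sigma_tr) = 1 / (3 * 1.026) = 0.3248863 cm
L = sqrt(D / Sigma_a)
L = sqrt(0.3248863 / 0.0523)
L = 2.4924 cm

2.4924


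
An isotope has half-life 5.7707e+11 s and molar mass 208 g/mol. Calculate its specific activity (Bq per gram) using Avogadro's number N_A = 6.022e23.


lambda = ln(2) / t_half = ln(2) / 5.7707e+11 = 1.201149e-12 /s
SA = lambda * N_A / M
SA = 1.201149e-12 * 6.022e23 / 208
SA = 3.4776e+09 Bq/g

3.4776e+09


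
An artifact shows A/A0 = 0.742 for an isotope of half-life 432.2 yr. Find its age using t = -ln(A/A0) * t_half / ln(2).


lambda = ln(2) / t_half = ln(2) / 432.2 = 0.001603765 /yr
t = -ln(A/A0) / lambda
t = -ln(0.742) / 0.001603765
t = 186.07 yr

186.07


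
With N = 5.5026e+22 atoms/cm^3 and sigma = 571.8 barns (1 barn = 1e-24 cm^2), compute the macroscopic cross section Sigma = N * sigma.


Sigma = N * sigma_barns * 1e-24
Sigma = 5.5026e+22 * 571.8 * 1e-24
Sigma = 31.464 /cm

31.464


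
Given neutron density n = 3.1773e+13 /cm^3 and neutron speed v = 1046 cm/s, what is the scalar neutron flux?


phi = n * v
phi = 3.1773e+13 * 1046
phi = 3.3235e+16 /cm^2/s

3.3235e+16


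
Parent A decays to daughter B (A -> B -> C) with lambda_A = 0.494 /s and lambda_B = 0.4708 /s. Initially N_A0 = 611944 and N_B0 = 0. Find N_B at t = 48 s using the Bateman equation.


N_B(t) = lambda_A * N_A0 / (lambda_B - lambda_A) * [exp(-lambda_A*t) - exp(-lambda_B*t)]
exp(-0.494*48) = 5.035113e-11; exp(-0.4708*48) = 1.533344e-10
N_B = 0.494 * 611944 / (0.4708 - 0.494) * (5.035113e-11 - 1.533344e-10)
N_B = 0.0013419

0.0013419


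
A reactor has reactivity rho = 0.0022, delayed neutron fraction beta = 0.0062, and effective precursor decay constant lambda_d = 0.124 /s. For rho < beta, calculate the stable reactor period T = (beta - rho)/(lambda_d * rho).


T = (beta - rho) / (lambda_d * rho)
T = (0.0062 - 0.0022) / (0.124 * 0.0022)
T = 14.663 s

14.663


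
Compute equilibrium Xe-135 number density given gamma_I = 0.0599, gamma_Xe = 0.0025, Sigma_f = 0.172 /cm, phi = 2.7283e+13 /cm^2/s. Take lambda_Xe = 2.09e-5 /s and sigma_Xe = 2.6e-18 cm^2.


Xe_eq = (gamma_I + gamma_Xe) * Sigma_f * phi / (lambda_Xe + sigma_Xe * phi)
Numerator = (0.0599 + 0.0025) * 0.172 * 2.7283e+13 = 2.928230e+11
Denominator = 2.09e-5 + 2.6e-18 * 2.7283e+13 = 9.183580e-05
Xe_eq = 2.928230e+11 / 9.183580e-05 = 3.1885e+15 /cm^3

3.1885e+15


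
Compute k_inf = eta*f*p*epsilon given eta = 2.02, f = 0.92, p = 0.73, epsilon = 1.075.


k_inf = eta * f * p * epsilon
k_inf = 2.02 * 0.92 * 0.73 * 1.075
k_inf = 1.4584

1.4584


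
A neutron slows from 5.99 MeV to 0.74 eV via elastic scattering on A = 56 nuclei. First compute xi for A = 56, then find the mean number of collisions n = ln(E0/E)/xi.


xi = 1 + (A-1)^2/(2A)*ln((A-1)/(A+1)) = 0.03529286 (for A = 56)
n = ln(E0/E) / xi
n = ln(5.99e6 / 0.74) / 0.03529286
n = ln(8.094595e+06) / 0.03529286 = 450.71

450.71


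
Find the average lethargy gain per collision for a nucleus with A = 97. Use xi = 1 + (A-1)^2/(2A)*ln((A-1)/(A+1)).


xi = 1 + (A-1)^2/(2A) * ln((A-1)/(A+1))
xi = 1 + (97-1)^2/(2*97) * ln((97-1)/(97 +1))
xi = 0.020478

0.020478


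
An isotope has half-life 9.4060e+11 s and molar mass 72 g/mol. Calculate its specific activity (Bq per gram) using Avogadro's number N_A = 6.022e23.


lambda = ln(2) / t_half = ln(2) / 9.4060e+11 = 7.369202e-13 /s
SA = lambda * N_A / M
SA = 7.369202e-13 * 6.022e23 / 72
SA = 6.1635e+09 Bq/g

6.1635e+09


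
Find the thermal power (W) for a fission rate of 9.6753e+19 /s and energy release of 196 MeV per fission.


P = fission_rate * E_MeV * 1.602e-13
P = 9.6753e+19 * 196 * 1.602e-13
P = 3.0380e+09 W

3.0380e+09


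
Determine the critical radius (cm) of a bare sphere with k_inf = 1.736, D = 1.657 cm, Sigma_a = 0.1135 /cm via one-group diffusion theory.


L^2 = D / Sigma_a = 1.657 / 0.1135 = 14.59912 cm^2
B_m^2 = (k_inf - 1) / L^2 = (1.736 - 1) / 14.59912 = 0.05041400 /cm^2
For a bare sphere: B_g = pi/R, so R_c = pi / sqrt(B_m^2)
R_c = pi / sqrt(0.05041400) = 13.992 cm

13.992


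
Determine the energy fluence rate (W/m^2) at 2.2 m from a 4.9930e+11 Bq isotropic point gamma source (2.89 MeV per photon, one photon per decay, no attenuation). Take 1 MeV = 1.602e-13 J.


psi = A * E * 1.602e-13 / (4*pi*r^2)
psi = 4.9930e+11 * 2.89 * 1.602e-13 / (4*pi*2.2^2)
psi = 0.0038007 W/m^2

0.0038007


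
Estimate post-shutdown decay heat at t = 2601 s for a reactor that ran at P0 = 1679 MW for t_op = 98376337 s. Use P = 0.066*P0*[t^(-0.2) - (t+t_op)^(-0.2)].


P/P0 = 0.066 * [t^(-0.2) - (t + t_op)^(-0.2)]
P/P0 = 0.066 * [2601^(-0.2) - (2601 + 98376337)^(-0.2)]
P/P0 = 0.066 * [0.2074779 - 0.02520110] = 0.01203027
P = 1679 * 0.01203027 = 20.199 MW

20.199


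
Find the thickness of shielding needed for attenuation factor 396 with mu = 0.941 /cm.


x = ln(factor) / mu
x = ln(396) / 0.941
x = 6.3564 cm

6.3564


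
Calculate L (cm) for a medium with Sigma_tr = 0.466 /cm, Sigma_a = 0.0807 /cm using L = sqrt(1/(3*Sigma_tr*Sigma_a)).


D = 1 / (3 * Sigma_tr) = 1 / (3 * 0.466) = 0.7153076 cm
L = sqrt(D / Sigma_a)
L = sqrt(0.7153076 / 0.0807)
L = 2.9772 cm

2.9772


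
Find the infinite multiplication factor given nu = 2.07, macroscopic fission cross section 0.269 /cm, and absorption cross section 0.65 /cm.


k_inf = nu * Sigma_f / Sigma_a
k_inf = 2.07 * 0.269 / 0.65
k_inf = 0.85666

0.85666


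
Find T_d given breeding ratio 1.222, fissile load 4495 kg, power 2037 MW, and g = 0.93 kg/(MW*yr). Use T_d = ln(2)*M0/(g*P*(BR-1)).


Breeding gain G = BR - 1 = 1.222 - 1 = 0.222
Fissile production rate = g * P * G = 0.93 * 2037 * 0.222 = 420.55902 kg/yr
T_d = ln(2) * M0 / (g * P * G)
T_d = ln(2) * 4495 / 420.55902 = 7.4085 yr

7.4085


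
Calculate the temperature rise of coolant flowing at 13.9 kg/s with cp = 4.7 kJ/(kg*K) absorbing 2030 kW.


dT = Q / (m_dot * cp)
dT = 2030 / (13.9 * 4.7)
dT = 31.073 C

31.073


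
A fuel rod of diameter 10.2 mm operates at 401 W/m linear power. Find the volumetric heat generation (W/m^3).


r = D / 2 / 1000 = 10.2 / 2 / 1000 = 0.0051 m
q''' = q' / (pi * r^2)
q''' = 401 / (pi * 0.0051^2)
q''' = 4.9074e+06 W/m^3

4.9074e+06


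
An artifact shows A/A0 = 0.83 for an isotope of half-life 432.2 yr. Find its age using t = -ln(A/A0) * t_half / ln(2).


lambda = ln(2) / t_half = ln(2) / 432.2 = 0.001603765 /yr
t = -ln(A/A0) / lambda
t = -ln(0.83) / 0.001603765
t = 116.18 yr

116.18


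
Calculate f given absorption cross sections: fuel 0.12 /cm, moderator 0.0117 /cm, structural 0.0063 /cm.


f = Sigma_a_fuel / (Sigma_a_fuel + Sigma_a_mod + Sigma_a_other)
f = 0.12 / (0.12 + 0.0117 + 0.0063)
f = 0.86957

0.86957


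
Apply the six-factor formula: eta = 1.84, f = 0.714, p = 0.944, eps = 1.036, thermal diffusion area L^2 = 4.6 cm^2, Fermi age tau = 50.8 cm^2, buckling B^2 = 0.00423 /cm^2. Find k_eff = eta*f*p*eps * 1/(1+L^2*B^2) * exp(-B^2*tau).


k_inf = eta*f*p*eps = 1.84*0.714*0.944*1.036 = 1.284836
P_TNL = 1/(1 + L^2*B^2) = 1/(1 + 4.6*0.00423) = 0.9809134
P_FNL = exp(-B^2*tau) = exp(-0.00423*50.8) = 0.8066350
k_eff = k_inf * P_TNL * P_FNL = 1.284836 * 0.9809134 * 0.8066350
k_eff = 1.0166

1.0166


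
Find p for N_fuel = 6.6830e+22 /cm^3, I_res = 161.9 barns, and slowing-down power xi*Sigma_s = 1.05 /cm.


p = exp(-N * I * 1e-24 / (xi*Sigma_s))
p = exp(-6.6830e+22 * 161.9 * 1e-24 / 1.05)
p = 3.3480e-05

3.3480e-05


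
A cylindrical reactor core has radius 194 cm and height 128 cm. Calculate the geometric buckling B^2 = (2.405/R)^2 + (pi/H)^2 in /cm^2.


B^2 = (2.405/R)^2 + (pi/H)^2
B^2 = (2.405/194)^2 + (pi/128)^2
B^2 = 7.5608e-04 /cm^2

7.5608e-04


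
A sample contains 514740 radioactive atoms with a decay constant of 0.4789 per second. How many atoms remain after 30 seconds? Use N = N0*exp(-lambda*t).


N = N0 * exp(-lambda * t)
N = 514740 * exp(-0.4789 * 30)
N = 0.29654

0.29654


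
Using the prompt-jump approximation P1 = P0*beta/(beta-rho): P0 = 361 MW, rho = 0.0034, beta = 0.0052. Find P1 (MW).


P1/P0 = beta / (beta - rho)
P1/P0 = 0.0052 / (0.0052 - 0.0034) = 2.888889
P1 = 361 * 2.888889 = 1042.9 MW

1042.9


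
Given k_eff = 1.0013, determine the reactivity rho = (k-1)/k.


rho = (k_eff - 1) / k_eff
rho = (1.0013 - 1) / 1.0013
rho = 0.0012983

0.0012983


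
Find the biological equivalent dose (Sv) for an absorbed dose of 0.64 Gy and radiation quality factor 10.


H = D * Q
H = 0.64 * 10
H = 6.4000 Sv

6.4000


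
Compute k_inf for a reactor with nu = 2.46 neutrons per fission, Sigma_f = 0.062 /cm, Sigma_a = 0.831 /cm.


k_inf = nu * Sigma_f / Sigma_a
k_inf = 2.46 * 0.062 / 0.831
k_inf = 0.18354

0.18354


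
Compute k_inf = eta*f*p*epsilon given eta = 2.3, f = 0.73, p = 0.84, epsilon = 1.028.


k_inf = eta * f * p * epsilon
k_inf = 2.3 * 0.73 * 0.84 * 1.028
k_inf = 1.4499

1.4499


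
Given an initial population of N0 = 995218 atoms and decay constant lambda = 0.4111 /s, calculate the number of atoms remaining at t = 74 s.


N = N0 * exp(-lambda * t)
N = 995218 * exp(-0.4111 * 74)
N = 6.1104e-08

6.1104e-08


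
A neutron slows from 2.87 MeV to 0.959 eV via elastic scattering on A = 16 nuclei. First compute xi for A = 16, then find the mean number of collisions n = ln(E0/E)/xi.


xi = 1 + (A-1)^2/(2A)*ln((A-1)/(A+1)) = 0.1199467 (for A = 16)
n = ln(E0/E) / xi
n = ln(2.87e6 / 0.959) / 0.1199467
n = ln(2.992701e+06) / 0.1199467 = 124.32

124.32


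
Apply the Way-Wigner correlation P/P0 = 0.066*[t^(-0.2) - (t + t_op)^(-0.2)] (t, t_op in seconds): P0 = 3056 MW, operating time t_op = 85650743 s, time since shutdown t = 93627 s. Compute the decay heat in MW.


P/P0 = 0.066 * [t^(-0.2) - (t + t_op)^(-0.2)]
P/P0 = 0.066 * [93627^(-0.2) - (93627 + 85650743)^(-0.2)]
P/P0 = 0.066 * [0.1013257 - 0.02590353] = 0.004977863
P = 3056 * 0.004977863 = 15.212 MW

15.212


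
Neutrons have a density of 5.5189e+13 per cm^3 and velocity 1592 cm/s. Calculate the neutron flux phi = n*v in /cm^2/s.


phi = n * v
phi = 5.5189e+13 * 1592
phi = 8.7861e+16 /cm^2/s

8.7861e+16


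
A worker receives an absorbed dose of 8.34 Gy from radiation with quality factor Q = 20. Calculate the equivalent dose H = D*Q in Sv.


H = D * Q
H = 8.34 * 20
H = 166.80 Sv

166.80


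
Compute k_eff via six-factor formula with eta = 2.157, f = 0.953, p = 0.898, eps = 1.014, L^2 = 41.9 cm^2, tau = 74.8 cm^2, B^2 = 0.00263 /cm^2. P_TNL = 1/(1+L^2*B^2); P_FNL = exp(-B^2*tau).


k_inf = eta*f*p*eps = 2.157*0.953*0.898*1.014 = 1.871791
P_TNL = 1/(1 + L^2*B^2) = 1/(1 + 41.9*0.00263) = 0.9007410
P_FNL = exp(-B^2*tau) = exp(-0.00263*74.8) = 0.8214173
k_eff = k_inf * P_TNL * P_FNL = 1.871791 * 0.9007410 * 0.8214173
k_eff = 1.3849

1.3849


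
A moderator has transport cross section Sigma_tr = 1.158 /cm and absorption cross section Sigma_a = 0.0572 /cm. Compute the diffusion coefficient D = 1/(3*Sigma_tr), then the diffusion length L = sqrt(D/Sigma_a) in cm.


D = 1 / (3 * Sigma_tr) = 1 / (3 * 1.158) = 0.2878526 cm
L = sqrt(D / Sigma_a)
L = sqrt(0.2878526 / 0.0572)
L = 2.2433 cm

2.2433


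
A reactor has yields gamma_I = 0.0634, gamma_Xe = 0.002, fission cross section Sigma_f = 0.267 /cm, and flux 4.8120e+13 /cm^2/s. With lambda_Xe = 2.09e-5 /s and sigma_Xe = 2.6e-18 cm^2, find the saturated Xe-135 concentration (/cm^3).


Xe_eq = (gamma_I + gamma_Xe) * Sigma_f * phi / (lambda_Xe + sigma_Xe * phi)
Numerator = (0.0634 + 0.002) * 0.267 * 4.8120e+13 = 8.402618e+11
Denominator = 2.09e-5 + 2.6e-18 * 4.8120e+13 = 1.460120e-04
Xe_eq = 8.402618e+11 / 1.460120e-04 = 5.7547e+15 /cm^3

5.7547e+15


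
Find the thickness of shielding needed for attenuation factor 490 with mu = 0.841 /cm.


x = ln(factor) / mu
x = ln(490) / 0.841
x = 7.3655 cm

7.3655


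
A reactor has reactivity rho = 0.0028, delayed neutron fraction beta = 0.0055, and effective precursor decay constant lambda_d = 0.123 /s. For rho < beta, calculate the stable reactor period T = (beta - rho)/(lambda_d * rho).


T = (beta - rho) / (lambda_d * rho)
T = (0.0055 - 0.0028) / (0.123 * 0.0028)
T = 7.8397 s

7.8397


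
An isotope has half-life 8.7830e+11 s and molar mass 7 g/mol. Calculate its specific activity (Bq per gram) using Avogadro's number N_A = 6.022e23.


lambda = ln(2) / t_half = ln(2) / 8.7830e+11 = 7.891918e-13 /s
SA = lambda * N_A / M
SA = 7.891918e-13 * 6.022e23 / 7
SA = 6.7893e+10 Bq/g

6.7893e+10


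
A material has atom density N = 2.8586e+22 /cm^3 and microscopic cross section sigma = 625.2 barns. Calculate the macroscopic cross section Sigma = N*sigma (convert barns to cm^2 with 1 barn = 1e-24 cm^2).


Sigma = N * sigma_barns * 1e-24
Sigma = 2.8586e+22 * 625.2 * 1e-24
Sigma = 17.872 /cm

17.872


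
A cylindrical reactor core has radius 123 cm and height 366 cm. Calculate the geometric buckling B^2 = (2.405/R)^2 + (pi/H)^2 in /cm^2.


B^2 = (2.405/R)^2 + (pi/H)^2
B^2 = (2.405/123)^2 + (pi/366)^2
B^2 = 4.5599e-04 /cm^2

4.5599e-04


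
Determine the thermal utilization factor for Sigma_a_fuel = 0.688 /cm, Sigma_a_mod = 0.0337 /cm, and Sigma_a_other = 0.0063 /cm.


f = Sigma_a_fuel / (Sigma_a_fuel + Sigma_a_mod + Sigma_a_other)
f = 0.688 / (0.688 + 0.0337 + 0.0063)
f = 0.94505

0.94505


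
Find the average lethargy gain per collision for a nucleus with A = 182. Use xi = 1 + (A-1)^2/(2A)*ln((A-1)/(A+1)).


xi = 1 + (A-1)^2/(2A) * ln((A-1)/(A+1))
xi = 1 + (182-1)^2/(2*182) * ln((182-1)/(182 +1))
xi = 0.010949

0.010949


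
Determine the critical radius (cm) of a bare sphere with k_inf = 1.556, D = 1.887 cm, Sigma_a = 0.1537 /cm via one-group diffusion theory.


L^2 = D / Sigma_a = 1.887 / 0.1537 = 12.27716 cm^2
B_m^2 = (k_inf - 1) / L^2 = (1.556 - 1) / 12.27716 = 0.04528735 /cm^2
For a bare sphere: B_g = pi/R, so R_c = pi / sqrt(B_m^2)
R_c = pi / sqrt(0.04528735) = 14.763 cm

14.763


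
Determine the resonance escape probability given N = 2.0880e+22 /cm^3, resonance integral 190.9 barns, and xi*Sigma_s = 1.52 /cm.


p = exp(-N * I * 1e-24 / (xi*Sigma_s))
p = exp(-2.0880e+22 * 190.9 * 1e-24 / 1.52)
p = 0.072631

0.072631


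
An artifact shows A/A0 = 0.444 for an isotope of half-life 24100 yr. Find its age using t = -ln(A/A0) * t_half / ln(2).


lambda = ln(2) / t_half = ln(2) / 24100 = 2.876129e-05 /yr
t = -ln(A/A0) / lambda
t = -ln(0.444) / 2.876129e-05
t = 28230 yr

28230


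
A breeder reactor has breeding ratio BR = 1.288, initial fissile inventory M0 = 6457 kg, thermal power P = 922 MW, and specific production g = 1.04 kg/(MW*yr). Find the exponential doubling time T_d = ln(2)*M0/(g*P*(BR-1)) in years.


Breeding gain G = BR - 1 = 1.288 - 1 = 0.288
Fissile production rate = g * P * G = 1.04 * 922 * 0.288 = 276.15744 kg/yr
T_d = ln(2) * M0 / (g * P * G)
T_d = ln(2) * 6457 / 276.15744 = 16.207 yr

16.207


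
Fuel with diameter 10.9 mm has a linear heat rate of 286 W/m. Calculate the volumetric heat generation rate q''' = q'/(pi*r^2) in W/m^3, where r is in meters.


r = D / 2 / 1000 = 10.9 / 2 / 1000 = 0.00545 m
q''' = q' / (pi * r^2)
q''' = 286 / (pi * 0.00545^2)
q''' = 3.0649e+06 W/m^3

3.0649e+06


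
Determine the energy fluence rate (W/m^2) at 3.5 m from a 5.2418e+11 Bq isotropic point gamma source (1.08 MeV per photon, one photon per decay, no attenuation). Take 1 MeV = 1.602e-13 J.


psi = A * E * 1.602e-13 / (4*pi*r^2)
psi = 5.2418e+11 * 1.08 * 1.602e-13 / (4*pi*3.5^2)
psi = 5.8914e-04 W/m^2

5.8914e-04


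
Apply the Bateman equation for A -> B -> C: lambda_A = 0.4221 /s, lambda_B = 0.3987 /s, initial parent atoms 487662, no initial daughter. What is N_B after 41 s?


N_B(t) = lambda_A * N_A0 / (lambda_B - lambda_A) * [exp(-lambda_A*t) - exp(-lambda_B*t)]
exp(-0.4221*41) = 3.048290e-08; exp(-0.3987*41) = 7.956433e-08
N_B = 0.4221 * 487662 / (0.3987 - 0.4221) * (3.048290e-08 - 7.956433e-08)
N_B = 0.43175

0.43175


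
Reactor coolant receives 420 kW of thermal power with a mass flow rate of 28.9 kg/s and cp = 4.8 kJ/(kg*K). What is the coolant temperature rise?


dT = Q / (m_dot * cp)
dT = 420 / (28.9 * 4.8)
dT = 3.0277 C

3.0277


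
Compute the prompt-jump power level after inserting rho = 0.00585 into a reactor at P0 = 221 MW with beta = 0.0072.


P1/P0 = beta / (beta - rho)
P1/P0 = 0.0072 / (0.0072 - 0.00585) = 5.333333
P1 = 221 * 5.333333 = 1178.7 MW

1178.7


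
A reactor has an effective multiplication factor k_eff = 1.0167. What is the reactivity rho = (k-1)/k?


rho = (k_eff - 1) / k_eff
rho = (1.0167 - 1) / 1.0167
rho = 0.016426

0.016426


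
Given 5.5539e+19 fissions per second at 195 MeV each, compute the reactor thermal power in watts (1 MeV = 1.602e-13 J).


P = fission_rate * E_MeV * 1.602e-13
P = 5.5539e+19 * 195 * 1.602e-13
P = 1.7350e+09 W

1.7350e+09


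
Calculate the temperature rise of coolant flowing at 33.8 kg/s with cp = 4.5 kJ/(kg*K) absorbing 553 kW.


dT = Q / (m_dot * cp)
dT = 553 / (33.8 * 4.5)
dT = 3.6358 C

3.6358


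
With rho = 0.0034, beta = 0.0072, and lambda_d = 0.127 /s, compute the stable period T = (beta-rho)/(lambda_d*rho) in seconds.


T = (beta - rho) / (lambda_d * rho)
T = (0.0072 - 0.0034) / (0.127 * 0.0034)
T = 8.8004 s

8.8004


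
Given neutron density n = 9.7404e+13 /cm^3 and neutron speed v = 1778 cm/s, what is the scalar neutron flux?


phi = n * v
phi = 9.7404e+13 * 1778
phi = 1.7318e+17 /cm^2/s

1.7318e+17


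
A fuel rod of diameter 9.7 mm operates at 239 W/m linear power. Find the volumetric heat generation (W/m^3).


r = D / 2 / 1000 = 9.7 / 2 / 1000 = 0.00485 m
q''' = q' / (pi * r^2)
q''' = 239 / (pi * 0.00485^2)
q''' = 3.2342e+06 W/m^3

3.2342e+06


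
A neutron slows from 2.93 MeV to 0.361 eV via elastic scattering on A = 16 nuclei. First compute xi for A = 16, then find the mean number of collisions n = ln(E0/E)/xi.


xi = 1 + (A-1)^2/(2A)*ln((A-1)/(A+1)) = 0.1199467 (for A = 16)
n = ln(E0/E) / xi
n = ln(2.93e6 / 0.361) / 0.1199467
n = ln(8.116343e+06) / 0.1199467 = 132.64

132.64


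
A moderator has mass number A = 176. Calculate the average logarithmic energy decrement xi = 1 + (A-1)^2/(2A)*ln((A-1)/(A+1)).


xi = 1 + (A-1)^2/(2A) * ln((A-1)/(A+1))
xi = 1 + (176-1)^2/(2*176) * ln((176-1)/(176 +1))
xi = 0.011321

0.011321


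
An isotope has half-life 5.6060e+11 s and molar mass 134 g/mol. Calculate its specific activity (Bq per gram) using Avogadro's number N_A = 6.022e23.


lambda = ln(2) / t_half = ln(2) / 5.6060e+11 = 1.236438e-12 /s
SA = lambda * N_A / M
SA = 1.236438e-12 * 6.022e23 / 134
SA = 5.5566e+09 Bq/g

5.5566e+09


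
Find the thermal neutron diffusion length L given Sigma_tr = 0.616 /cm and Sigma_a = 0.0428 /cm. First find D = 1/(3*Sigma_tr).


D = 1 / (3 * Sigma_tr) = 1 / (3 * 0.616) = 0.5411255 cm
L = sqrt(D / Sigma_a)
L = sqrt(0.5411255 / 0.0428)
L = 3.5557 cm

3.5557


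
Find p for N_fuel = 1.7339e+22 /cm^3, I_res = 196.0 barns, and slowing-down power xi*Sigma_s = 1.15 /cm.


p = exp(-N * I * 1e-24 / (xi*Sigma_s))
p = exp(-1.7339e+22 * 196.0 * 1e-24 / 1.15)
p = 0.052070

0.052070


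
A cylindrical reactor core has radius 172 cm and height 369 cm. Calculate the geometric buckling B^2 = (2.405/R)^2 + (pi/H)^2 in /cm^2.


B^2 = (2.405/R)^2 + (pi/H)^2
B^2 = (2.405/172)^2 + (pi/369)^2
B^2 = 2.6800e-04 /cm^2

2.6800e-04


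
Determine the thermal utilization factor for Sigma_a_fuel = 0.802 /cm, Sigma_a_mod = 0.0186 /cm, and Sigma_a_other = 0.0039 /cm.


f = Sigma_a_fuel / (Sigma_a_fuel + Sigma_a_mod + Sigma_a_other)
f = 0.802 / (0.802 + 0.0186 + 0.0039)
f = 0.97271

0.97271


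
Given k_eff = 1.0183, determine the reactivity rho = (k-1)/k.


rho = (k_eff - 1) / k_eff
rho = (1.0183 - 1) / 1.0183
rho = 0.017971

0.017971


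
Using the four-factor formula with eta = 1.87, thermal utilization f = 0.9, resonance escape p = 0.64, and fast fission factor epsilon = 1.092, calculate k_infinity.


k_inf = eta * f * p * epsilon
k_inf = 1.87 * 0.9 * 0.64 * 1.092
k_inf = 1.1762

1.1762


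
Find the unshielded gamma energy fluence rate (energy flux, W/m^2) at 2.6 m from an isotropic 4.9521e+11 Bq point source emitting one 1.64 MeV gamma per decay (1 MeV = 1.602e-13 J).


psi = A * E * 1.602e-13 / (4*pi*r^2)
psi = 4.9521e+11 * 1.64 * 1.602e-13 / (4*pi*2.6^2)
psi = 0.0015316 W/m^2

0.0015316


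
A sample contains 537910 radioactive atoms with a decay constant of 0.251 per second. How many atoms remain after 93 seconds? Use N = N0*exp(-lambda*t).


N = N0 * exp(-lambda * t)
N = 537910 * exp(-0.251 * 93)
N = 3.9172e-05

3.9172e-05


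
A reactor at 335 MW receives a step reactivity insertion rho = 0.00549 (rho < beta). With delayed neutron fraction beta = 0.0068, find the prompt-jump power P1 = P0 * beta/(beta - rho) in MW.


P1/P0 = beta / (beta - rho)
P1/P0 = 0.0068 / (0.0068 - 0.00549) = 5.190840
P1 = 335 * 5.190840 = 1738.9 MW

1738.9


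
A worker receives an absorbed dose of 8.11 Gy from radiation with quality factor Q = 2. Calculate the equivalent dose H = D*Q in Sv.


H = D * Q
H = 8.11 * 2
H = 16.220 Sv

16.220


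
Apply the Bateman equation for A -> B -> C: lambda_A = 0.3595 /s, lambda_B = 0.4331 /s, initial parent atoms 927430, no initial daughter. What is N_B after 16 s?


N_B(t) = lambda_A * N_A0 / (lambda_B - lambda_A) * [exp(-lambda_A*t) - exp(-lambda_B*t)]
exp(-0.3595*16) = 0.003176422; exp(-0.4331*16) = 9.783921e-04
N_B = 0.3595 * 927430 / (0.4331 - 0.3595) * (0.003176422 - 9.783921e-04)
N_B = 9957.2

9957.2


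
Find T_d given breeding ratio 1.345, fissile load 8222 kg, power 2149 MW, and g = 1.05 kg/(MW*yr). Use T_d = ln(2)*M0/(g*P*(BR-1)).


Breeding gain G = BR - 1 = 1.345 - 1 = 0.345
Fissile production rate = g * P * G = 1.05 * 2149 * 0.345 = 778.47525 kg/yr
T_d = ln(2) * M0 / (g * P * G)
T_d = ln(2) * 8222 / 778.47525 = 7.3208 yr

7.3208


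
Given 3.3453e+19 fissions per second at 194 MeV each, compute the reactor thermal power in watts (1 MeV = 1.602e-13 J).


P = fission_rate * E_MeV * 1.602e-13
P = 3.3453e+19 * 194 * 1.602e-13
P = 1.0397e+09 W

1.0397e+09


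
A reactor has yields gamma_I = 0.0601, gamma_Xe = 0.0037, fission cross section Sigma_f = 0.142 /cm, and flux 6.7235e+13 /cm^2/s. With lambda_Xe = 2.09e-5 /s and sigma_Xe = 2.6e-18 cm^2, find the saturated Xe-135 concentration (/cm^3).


Xe_eq = (gamma_I + gamma_Xe) * Sigma_f * phi / (lambda_Xe + sigma_Xe * phi)
Numerator = (0.0601 + 0.0037) * 0.142 * 6.7235e+13 = 6.091222e+11
Denominator = 2.09e-5 + 2.6e-18 * 6.7235e+13 = 1.957110e-04
Xe_eq = 6.091222e+11 / 1.957110e-04 = 3.1124e+15 /cm^3

3.1124e+15


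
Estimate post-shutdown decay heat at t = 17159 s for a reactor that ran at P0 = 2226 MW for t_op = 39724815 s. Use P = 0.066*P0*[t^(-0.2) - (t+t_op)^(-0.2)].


P/P0 = 0.066 * [t^(-0.2) - (t + t_op)^(-0.2)]
P/P0 = 0.066 * [17159^(-0.2) - (17159 + 39724815)^(-0.2)]
P/P0 = 0.066 * [0.1422662 - 0.03020996] = 0.007395712
P = 2226 * 0.007395712 = 16.463 MW

16.463


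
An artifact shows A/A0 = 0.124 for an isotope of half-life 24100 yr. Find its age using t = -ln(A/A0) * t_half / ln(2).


lambda = ln(2) / t_half = ln(2) / 24100 = 2.876129e-05 /yr
t = -ln(A/A0) / lambda
t = -ln(0.124) / 2.876129e-05
t = 72579 yr

72579


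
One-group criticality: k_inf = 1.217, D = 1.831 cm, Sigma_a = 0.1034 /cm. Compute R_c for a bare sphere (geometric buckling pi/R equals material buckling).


L^2 = D / Sigma_a = 1.831 / 0.1034 = 17.70793 cm^2
B_m^2 = (k_inf - 1) / L^2 = (1.217 - 1) / 17.70793 = 0.01225440 /cm^2
For a bare sphere: B_g = pi/R, so R_c = pi / sqrt(B_m^2)
R_c = pi / sqrt(0.01225440) = 28.379 cm

28.379


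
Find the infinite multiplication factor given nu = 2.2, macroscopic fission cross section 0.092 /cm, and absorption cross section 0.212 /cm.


k_inf = nu * Sigma_f / Sigma_a
k_inf = 2.2 * 0.092 / 0.212
k_inf = 0.95472

0.95472
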